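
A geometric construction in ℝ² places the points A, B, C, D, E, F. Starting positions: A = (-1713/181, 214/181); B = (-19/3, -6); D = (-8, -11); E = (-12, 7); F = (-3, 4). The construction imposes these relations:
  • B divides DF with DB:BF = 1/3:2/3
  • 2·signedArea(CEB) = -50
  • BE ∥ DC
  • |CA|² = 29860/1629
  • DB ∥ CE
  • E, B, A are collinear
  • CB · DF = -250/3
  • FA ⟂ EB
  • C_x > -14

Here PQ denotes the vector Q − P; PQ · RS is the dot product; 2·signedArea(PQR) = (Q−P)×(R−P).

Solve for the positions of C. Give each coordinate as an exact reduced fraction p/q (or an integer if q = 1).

1. C_x = -41/3  [DB ∥ CE ∩ BE ∥ DC]
2. C_y = 2  [DB ∥ CE ∩ BE ∥ DC]
   → C = (-41/3, 2)

C = (-41/3, 2)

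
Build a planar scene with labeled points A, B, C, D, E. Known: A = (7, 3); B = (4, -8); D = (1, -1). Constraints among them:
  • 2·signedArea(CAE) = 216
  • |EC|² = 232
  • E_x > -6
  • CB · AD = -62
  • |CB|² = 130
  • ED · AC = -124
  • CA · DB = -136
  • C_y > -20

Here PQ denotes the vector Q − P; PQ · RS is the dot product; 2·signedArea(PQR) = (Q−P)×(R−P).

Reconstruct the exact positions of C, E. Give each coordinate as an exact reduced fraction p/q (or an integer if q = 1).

1. C_x = 1  [CB · AD = -62 ∩ CA · DB = -136]
2. C_y = -19  [CB · AD = -62 ∩ CA · DB = -136]
   → C = (1, -19)
3. E_x = -5  [2·signedArea(CAE) = 216 ∩ ED · AC = -124]
4. E_y = -5  [2·signedArea(CAE) = 216 ∩ ED · AC = -124]
   → E = (-5, -5)

C = (1, -19)
E = (-5, -5)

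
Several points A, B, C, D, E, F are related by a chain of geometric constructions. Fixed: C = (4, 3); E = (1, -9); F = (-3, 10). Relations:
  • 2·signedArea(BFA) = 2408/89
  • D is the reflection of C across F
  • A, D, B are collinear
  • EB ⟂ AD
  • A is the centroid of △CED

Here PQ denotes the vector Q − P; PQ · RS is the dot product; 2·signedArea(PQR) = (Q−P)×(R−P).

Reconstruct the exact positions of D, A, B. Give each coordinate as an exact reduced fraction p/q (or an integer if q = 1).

A = (-5/3, 11/3)
B = (425/89, -591/89)
D = (-10, 17)

1. D_x = -10  [D is the reflection of C across F]
2. D_y = 17  [D is the reflection of C across F]
   → D = (-10, 17)
3. A_x = -5/3  [A is the centroid of △CED]
4. A_y = 11/3  [A is the centroid of △CED]
   → A = (-5/3, 11/3)
5. B_x = 425/89  [A, D, B are collinear ∩ EB ⟂ AD]
6. B_y = -591/89  [A, D, B are collinear ∩ EB ⟂ AD]
   → B = (425/89, -591/89)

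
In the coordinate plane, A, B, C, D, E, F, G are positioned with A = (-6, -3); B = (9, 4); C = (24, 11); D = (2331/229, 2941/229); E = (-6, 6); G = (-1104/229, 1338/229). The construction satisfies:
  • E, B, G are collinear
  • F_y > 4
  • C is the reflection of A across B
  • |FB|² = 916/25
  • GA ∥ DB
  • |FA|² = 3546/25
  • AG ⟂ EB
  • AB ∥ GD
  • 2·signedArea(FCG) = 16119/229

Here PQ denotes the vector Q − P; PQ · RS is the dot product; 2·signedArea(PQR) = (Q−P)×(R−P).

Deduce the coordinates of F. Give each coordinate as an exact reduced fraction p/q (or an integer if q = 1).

F = (3, 24/5)

1. F_x = 3  [line 1181/229·x + -6600/229·y + 28137/229 = 0 ∩ |FA|² = 3546/25]
2. F_y = 24/5  [line 1181/229·x + -6600/229·y + 28137/229 = 0 ∩ |FA|² = 3546/25]
   → F = (3, 24/5)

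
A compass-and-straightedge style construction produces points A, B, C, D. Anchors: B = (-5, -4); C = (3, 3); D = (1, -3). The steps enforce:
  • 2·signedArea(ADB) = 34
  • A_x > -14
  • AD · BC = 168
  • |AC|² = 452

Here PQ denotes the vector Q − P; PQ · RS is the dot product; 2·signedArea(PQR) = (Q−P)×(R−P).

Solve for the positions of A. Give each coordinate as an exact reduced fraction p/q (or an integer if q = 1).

A = (-13, -11)

1. A_x = -13  [2·signedArea(ADB) = 34 ∩ AD · BC = 168]
2. A_y = -11  [2·signedArea(ADB) = 34 ∩ AD · BC = 168]
   → A = (-13, -11)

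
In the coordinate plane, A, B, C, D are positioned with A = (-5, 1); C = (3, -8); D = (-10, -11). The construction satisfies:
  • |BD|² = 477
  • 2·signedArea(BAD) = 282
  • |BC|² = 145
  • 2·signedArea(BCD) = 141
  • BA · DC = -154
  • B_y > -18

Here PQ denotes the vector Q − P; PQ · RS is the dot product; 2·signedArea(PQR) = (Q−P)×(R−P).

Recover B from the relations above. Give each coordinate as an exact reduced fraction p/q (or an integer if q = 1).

1. B_x = 11  [2·signedArea(BCD) = 141 ∩ 2·signedArea(BAD) = 282]
2. B_y = -17  [2·signedArea(BCD) = 141 ∩ 2·signedArea(BAD) = 282]
   → B = (11, -17)

B = (11, -17)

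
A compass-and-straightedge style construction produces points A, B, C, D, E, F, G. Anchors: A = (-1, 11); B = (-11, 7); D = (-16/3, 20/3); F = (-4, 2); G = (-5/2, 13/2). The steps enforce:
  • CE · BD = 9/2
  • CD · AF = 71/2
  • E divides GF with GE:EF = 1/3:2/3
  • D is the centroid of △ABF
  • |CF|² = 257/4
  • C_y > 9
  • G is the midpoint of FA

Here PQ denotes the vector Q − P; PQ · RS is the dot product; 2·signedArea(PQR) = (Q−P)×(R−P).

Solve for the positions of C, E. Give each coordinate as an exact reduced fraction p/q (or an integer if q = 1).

1. C_x = -7/2  [line 3·x + 9·y + -159/2 = 0 ∩ |CF|² = 257/4]
2. C_y = 10  [line 3·x + 9·y + -159/2 = 0 ∩ |CF|² = 257/4]
   → C = (-7/2, 10)
3. E_x = -3  [CE · BD = 9/2 ∩ E divides GF with GE:EF = 1/3:2/3]
4. E_y = 5  [CE · BD = 9/2 ∩ E divides GF with GE:EF = 1/3:2/3]
   → E = (-3, 5)

C = (-7/2, 10)
E = (-3, 5)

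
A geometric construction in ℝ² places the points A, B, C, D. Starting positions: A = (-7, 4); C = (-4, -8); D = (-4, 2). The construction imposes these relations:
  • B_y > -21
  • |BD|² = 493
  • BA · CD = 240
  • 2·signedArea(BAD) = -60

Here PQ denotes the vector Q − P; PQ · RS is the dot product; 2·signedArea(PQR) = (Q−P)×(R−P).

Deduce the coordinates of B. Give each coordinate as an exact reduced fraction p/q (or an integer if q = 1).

B = (-1, -20)

1. B_x = -1  [2·signedArea(BAD) = -60 ∩ BA · CD = 240]
2. B_y = -20  [2·signedArea(BAD) = -60 ∩ BA · CD = 240]
   → B = (-1, -20)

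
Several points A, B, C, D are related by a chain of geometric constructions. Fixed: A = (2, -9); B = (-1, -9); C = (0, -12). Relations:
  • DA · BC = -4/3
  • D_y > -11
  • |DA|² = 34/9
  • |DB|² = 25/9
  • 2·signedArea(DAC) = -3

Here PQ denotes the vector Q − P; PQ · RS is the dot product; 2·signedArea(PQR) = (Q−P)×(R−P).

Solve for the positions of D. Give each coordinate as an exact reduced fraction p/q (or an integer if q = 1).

D = (1/3, -10)

1. D_x = 1/3  [2·signedArea(DAC) = -3 ∩ DA · BC = -4/3]
2. D_y = -10  [2·signedArea(DAC) = -3 ∩ DA · BC = -4/3]
   → D = (1/3, -10)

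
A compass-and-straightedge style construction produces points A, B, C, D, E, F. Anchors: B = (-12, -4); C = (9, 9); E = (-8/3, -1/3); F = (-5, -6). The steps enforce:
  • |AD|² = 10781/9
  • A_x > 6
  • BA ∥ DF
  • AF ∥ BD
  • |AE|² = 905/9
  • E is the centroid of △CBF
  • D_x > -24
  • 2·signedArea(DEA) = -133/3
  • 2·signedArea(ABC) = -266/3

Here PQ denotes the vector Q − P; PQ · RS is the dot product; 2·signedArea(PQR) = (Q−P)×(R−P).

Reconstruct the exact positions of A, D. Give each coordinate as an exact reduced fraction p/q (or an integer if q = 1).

1. A_x = 20/3  [line -13·x + 21·y + 50/3 = 0 ∩ |AE|² = 905/9]
2. A_y = 10/3  [line -13·x + 21·y + 50/3 = 0 ∩ |AE|² = 905/9]
   → A = (20/3, 10/3)
3. D_x = -71/3  [BA ∥ DF ∩ AF ∥ BD]
4. D_y = -40/3  [BA ∥ DF ∩ AF ∥ BD]
   → D = (-71/3, -40/3)

A = (20/3, 10/3)
D = (-71/3, -40/3)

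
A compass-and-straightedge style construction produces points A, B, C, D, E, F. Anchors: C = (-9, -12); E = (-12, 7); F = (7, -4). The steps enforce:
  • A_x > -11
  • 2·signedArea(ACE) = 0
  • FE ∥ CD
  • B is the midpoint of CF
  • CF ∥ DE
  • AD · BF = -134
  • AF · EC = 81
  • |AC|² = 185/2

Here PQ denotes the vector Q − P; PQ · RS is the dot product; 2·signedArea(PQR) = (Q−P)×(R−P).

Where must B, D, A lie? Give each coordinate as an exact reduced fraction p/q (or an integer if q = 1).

A = (-21/2, -5/2)
B = (-1, -8)
D = (-28, -1)

1. B_x = -1  [B is the midpoint of CF]
2. B_y = -8  [B is the midpoint of CF]
   → B = (-1, -8)
3. D_x = -28  [CF ∥ DE ∩ FE ∥ CD]
4. D_y = -1  [CF ∥ DE ∩ FE ∥ CD]
   → D = (-28, -1)
5. A_x = -21/2  [2·signedArea(ACE) = 0 ∩ AF · EC = 81]
6. A_y = -5/2  [2·signedArea(ACE) = 0 ∩ AF · EC = 81]
   → A = (-21/2, -5/2)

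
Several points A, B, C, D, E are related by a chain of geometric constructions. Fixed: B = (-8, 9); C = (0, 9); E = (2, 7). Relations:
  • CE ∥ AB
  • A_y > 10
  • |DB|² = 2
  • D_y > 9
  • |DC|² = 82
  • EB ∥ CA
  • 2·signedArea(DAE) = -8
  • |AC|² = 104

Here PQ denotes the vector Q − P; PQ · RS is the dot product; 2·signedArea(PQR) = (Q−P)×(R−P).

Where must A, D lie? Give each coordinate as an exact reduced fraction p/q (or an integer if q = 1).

1. A_x = -10  [CE ∥ AB ∩ EB ∥ CA]
2. A_y = 11  [CE ∥ AB ∩ EB ∥ CA]
   → A = (-10, 11)
3. D_x = -9  [line 4·x + 12·y + -84 = 0 ∩ |DC|² = 82]
4. D_y = 10  [line 4·x + 12·y + -84 = 0 ∩ |DC|² = 82]
   → D = (-9, 10)

A = (-10, 11)
D = (-9, 10)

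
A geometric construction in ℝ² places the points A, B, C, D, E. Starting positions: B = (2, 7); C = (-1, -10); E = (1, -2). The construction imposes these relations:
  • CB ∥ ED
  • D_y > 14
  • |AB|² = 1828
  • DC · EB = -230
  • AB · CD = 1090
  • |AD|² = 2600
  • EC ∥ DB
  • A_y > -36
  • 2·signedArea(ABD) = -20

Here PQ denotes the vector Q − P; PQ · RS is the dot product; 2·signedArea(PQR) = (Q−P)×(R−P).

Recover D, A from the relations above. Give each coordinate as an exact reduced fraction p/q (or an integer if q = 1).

A = (-6, -35)
D = (4, 15)

1. D_x = 4  [EC ∥ DB ∩ CB ∥ ED]
2. D_y = 15  [EC ∥ DB ∩ CB ∥ ED]
   → D = (4, 15)
3. A_x = -6  [AB · CD = 1090 ∩ 2·signedArea(ABD) = -20]
4. A_y = -35  [AB · CD = 1090 ∩ 2·signedArea(ABD) = -20]
   → A = (-6, -35)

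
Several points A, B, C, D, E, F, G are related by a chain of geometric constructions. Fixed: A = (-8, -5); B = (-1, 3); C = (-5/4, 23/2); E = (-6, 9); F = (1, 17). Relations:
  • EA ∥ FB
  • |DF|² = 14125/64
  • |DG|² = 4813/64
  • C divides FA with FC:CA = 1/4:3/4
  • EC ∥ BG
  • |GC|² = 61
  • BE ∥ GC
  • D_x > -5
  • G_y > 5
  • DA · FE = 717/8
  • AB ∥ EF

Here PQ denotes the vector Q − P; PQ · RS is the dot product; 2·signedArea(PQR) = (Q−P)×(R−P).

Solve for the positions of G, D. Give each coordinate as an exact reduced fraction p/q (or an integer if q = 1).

D = (-37/8, 13/4)
G = (15/4, 11/2)

1. G_x = 15/4  [BE ∥ GC ∩ EC ∥ BG]
2. G_y = 11/2  [BE ∥ GC ∩ EC ∥ BG]
   → G = (15/4, 11/2)
3. D_x = -37/8  [line 7·x + 8·y + 51/8 = 0 ∩ |DF|² = 14125/64]
4. D_y = 13/4  [line 7·x + 8·y + 51/8 = 0 ∩ |DF|² = 14125/64]
   → D = (-37/8, 13/4)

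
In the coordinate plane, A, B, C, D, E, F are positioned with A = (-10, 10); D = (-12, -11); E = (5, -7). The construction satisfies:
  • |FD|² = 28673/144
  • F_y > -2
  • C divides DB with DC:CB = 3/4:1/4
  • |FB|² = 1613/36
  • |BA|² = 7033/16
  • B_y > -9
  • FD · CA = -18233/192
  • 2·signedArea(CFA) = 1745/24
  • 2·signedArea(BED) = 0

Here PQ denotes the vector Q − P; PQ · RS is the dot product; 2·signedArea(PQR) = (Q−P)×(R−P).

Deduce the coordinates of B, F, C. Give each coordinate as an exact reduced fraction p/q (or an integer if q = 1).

B = (3/4, -8)
C = (-39/16, -35/4)
F = (-17/12, -5/3)

1. B_x = 3/4  [line 4·x + -17·y + -139 = 0 ∩ |BA|² = 7033/16]
2. B_y = -8  [line 4·x + -17·y + -139 = 0 ∩ |BA|² = 7033/16]
   → B = (3/4, -8)
3. C_x = -39/16  [C divides DB with DC:CB = 3/4:1/4]
4. C_y = -35/4  [C divides DB with DC:CB = 3/4:1/4]
   → C = (-39/16, -35/4)
5. F_x = -17/12  [FD · CA = -18233/192 ∩ 2·signedArea(CFA) = 1745/24]
6. F_y = -5/3  [FD · CA = -18233/192 ∩ 2·signedArea(CFA) = 1745/24]
   → F = (-17/12, -5/3)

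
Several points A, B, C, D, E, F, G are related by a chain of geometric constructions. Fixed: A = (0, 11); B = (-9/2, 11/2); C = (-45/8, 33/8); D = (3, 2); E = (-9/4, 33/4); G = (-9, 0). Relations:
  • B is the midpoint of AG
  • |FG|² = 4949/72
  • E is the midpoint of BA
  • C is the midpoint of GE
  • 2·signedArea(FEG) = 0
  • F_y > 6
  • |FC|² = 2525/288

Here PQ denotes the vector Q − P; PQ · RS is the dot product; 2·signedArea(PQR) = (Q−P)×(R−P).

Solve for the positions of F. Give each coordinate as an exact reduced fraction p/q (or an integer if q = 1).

1. F_x = -15/4  [line 33/4·x + -27/4·y + 297/4 = 0 ∩ |FC|² = 2525/288]
2. F_y = 77/12  [line 33/4·x + -27/4·y + 297/4 = 0 ∩ |FC|² = 2525/288]
   → F = (-15/4, 77/12)

F = (-15/4, 77/12)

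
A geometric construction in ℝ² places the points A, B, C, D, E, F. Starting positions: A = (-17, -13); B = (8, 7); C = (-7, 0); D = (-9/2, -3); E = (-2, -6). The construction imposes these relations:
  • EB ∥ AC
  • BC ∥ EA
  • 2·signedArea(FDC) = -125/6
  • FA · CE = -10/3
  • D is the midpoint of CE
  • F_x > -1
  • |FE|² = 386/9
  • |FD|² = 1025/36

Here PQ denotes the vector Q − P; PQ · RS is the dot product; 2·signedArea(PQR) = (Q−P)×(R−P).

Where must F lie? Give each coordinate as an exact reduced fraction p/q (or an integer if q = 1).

F = (-1/3, 1/3)

1. F_x = -1/3  [2·signedArea(FDC) = -125/6 ∩ FA · CE = -10/3]
2. F_y = 1/3  [2·signedArea(FDC) = -125/6 ∩ FA · CE = -10/3]
   → F = (-1/3, 1/3)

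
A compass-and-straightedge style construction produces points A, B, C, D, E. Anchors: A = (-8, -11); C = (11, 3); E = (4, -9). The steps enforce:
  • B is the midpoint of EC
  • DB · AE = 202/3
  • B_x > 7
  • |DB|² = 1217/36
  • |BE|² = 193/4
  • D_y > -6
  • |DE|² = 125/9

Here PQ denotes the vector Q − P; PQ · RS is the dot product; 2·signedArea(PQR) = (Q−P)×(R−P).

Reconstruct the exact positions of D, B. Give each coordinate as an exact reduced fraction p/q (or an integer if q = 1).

B = (15/2, -3)
D = (7/3, -17/3)

1. B_x = 15/2  [B is the midpoint of EC]
2. B_y = -3  [B is the midpoint of EC]
   → B = (15/2, -3)
3. D_x = 7/3  [line -12·x + -2·y + 50/3 = 0 ∩ |DE|² = 125/9]
4. D_y = -17/3  [line -12·x + -2·y + 50/3 = 0 ∩ |DE|² = 125/9]
   → D = (7/3, -17/3)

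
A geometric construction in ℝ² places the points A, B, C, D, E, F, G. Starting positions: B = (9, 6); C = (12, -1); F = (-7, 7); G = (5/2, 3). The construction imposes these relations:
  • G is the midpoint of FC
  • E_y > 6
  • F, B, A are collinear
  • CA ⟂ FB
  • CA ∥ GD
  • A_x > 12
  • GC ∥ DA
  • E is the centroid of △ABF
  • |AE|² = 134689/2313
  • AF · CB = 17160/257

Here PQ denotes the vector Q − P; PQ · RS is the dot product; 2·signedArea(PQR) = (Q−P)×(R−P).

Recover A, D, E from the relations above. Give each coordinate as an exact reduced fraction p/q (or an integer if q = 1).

1. A_x = 3193/257  [F, B, A are collinear ∩ CA ⟂ FB]
2. A_y = 1487/257  [F, B, A are collinear ∩ CA ⟂ FB]
   → A = (3193/257, 1487/257)
3. D_x = 1503/514  [GC ∥ DA ∩ CA ∥ GD]
4. D_y = 2515/257  [GC ∥ DA ∩ CA ∥ GD]
   → D = (1503/514, 2515/257)
5. E_x = 3707/771  [E is the centroid of △ABF]
6. E_y = 4828/771  [E is the centroid of △ABF]
   → E = (3707/771, 4828/771)

A = (3193/257, 1487/257)
D = (1503/514, 2515/257)
E = (3707/771, 4828/771)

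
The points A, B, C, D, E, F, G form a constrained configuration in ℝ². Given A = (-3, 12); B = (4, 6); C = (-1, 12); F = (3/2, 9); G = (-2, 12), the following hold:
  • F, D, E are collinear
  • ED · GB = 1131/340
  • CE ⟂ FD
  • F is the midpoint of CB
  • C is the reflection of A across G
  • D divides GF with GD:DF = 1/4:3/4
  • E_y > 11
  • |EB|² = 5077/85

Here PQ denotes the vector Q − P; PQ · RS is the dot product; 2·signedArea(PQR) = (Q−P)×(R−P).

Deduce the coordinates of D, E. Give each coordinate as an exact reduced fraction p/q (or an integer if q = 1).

D = (-9/8, 45/4)
E = (-121/85, 978/85)

1. D_x = -9/8  [D divides GF with GD:DF = 1/4:3/4]
2. D_y = 45/4  [D divides GF with GD:DF = 1/4:3/4]
   → D = (-9/8, 45/4)
3. E_x = -121/85  [F, D, E are collinear ∩ CE ⟂ FD]
4. E_y = 978/85  [F, D, E are collinear ∩ CE ⟂ FD]
   → E = (-121/85, 978/85)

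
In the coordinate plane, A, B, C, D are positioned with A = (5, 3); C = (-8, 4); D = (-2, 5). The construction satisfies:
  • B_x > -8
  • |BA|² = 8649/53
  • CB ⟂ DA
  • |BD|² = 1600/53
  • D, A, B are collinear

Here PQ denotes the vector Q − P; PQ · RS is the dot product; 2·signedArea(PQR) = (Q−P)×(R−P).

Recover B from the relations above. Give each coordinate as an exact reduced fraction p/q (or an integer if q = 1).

1. B_x = -386/53  [D, A, B are collinear ∩ CB ⟂ DA]
2. B_y = 345/53  [D, A, B are collinear ∩ CB ⟂ DA]
   → B = (-386/53, 345/53)

B = (-386/53, 345/53)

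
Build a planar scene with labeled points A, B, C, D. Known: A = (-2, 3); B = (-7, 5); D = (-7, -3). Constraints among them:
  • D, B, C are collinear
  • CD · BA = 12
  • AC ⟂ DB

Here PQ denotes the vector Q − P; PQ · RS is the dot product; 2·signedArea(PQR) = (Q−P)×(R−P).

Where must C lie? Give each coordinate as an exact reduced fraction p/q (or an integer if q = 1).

C = (-7, 3)

1. C_x = -7  [D, B, C are collinear ∩ AC ⟂ DB]
2. C_y = 3  [D, B, C are collinear ∩ AC ⟂ DB]
   → C = (-7, 3)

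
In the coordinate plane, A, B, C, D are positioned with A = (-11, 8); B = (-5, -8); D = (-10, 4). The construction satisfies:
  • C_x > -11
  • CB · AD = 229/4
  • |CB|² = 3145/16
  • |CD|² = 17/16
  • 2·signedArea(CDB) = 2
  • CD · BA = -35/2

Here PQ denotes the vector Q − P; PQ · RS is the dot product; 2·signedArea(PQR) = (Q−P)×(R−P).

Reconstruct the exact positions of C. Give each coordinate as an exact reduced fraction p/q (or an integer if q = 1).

1. C_x = -41/4  [CB · AD = 229/4 ∩ 2·signedArea(CDB) = 2]
2. C_y = 5  [CB · AD = 229/4 ∩ 2·signedArea(CDB) = 2]
   → C = (-41/4, 5)

C = (-41/4, 5)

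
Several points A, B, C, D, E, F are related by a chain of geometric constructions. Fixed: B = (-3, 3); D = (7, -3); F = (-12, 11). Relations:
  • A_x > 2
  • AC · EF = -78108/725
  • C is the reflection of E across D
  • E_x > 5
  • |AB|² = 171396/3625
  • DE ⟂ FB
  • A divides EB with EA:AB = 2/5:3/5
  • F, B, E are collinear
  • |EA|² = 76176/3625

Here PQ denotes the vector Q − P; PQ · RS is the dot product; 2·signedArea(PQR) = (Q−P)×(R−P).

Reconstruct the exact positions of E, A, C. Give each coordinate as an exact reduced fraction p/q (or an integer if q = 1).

A = (1551/725, -1137/725)
C = (1223/145, -201/145)
E = (807/145, -669/145)

1. E_x = 807/145  [F, B, E are collinear ∩ DE ⟂ FB]
2. E_y = -669/145  [F, B, E are collinear ∩ DE ⟂ FB]
   → E = (807/145, -669/145)
3. A_x = 1551/725  [A divides EB with EA:AB = 2/5:3/5]
4. A_y = -1137/725  [A divides EB with EA:AB = 2/5:3/5]
   → A = (1551/725, -1137/725)
5. C_x = 1223/145  [C is the reflection of E across D]
6. C_y = -201/145  [C is the reflection of E across D]
   → C = (1223/145, -201/145)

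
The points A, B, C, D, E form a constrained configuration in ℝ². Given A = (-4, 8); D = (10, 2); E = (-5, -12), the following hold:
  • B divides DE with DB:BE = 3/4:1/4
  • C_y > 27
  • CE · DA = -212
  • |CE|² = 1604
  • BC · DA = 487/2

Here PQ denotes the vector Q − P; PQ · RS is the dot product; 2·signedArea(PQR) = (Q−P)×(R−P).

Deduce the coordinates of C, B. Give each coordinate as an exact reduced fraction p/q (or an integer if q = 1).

1. C_x = -3  [line 14·x + -6·y + 210 = 0 ∩ |CE|² = 1604]
2. C_y = 28  [line 14·x + -6·y + 210 = 0 ∩ |CE|² = 1604]
   → C = (-3, 28)
3. B_x = -5/4  [B divides DE with DB:BE = 3/4:1/4]
4. B_y = -17/2  [B divides DE with DB:BE = 3/4:1/4]
   → B = (-5/4, -17/2)

B = (-5/4, -17/2)
C = (-3, 28)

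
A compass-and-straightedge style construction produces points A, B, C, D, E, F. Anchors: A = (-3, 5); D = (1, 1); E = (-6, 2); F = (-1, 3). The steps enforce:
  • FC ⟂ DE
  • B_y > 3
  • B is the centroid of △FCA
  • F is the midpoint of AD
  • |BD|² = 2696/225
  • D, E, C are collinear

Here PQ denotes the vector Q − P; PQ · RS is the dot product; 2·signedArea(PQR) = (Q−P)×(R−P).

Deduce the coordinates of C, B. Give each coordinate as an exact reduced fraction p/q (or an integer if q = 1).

B = (-131/75, 233/75)
C = (-31/25, 33/25)

1. C_x = -31/25  [D, E, C are collinear ∩ FC ⟂ DE]
2. C_y = 33/25  [D, E, C are collinear ∩ FC ⟂ DE]
   → C = (-31/25, 33/25)
3. B_x = -131/75  [B is the centroid of △FCA]
4. B_y = 233/75  [B is the centroid of △FCA]
   → B = (-131/75, 233/75)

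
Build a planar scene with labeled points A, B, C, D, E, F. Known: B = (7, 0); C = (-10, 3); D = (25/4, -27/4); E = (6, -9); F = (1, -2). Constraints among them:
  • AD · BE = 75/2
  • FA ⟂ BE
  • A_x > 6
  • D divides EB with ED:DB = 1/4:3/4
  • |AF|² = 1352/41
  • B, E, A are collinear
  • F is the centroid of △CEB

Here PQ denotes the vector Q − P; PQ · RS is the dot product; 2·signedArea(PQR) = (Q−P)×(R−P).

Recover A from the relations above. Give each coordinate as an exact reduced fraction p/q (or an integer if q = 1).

1. A_x = 275/41  [B, E, A are collinear ∩ FA ⟂ BE]
2. A_y = -108/41  [B, E, A are collinear ∩ FA ⟂ BE]
   → A = (275/41, -108/41)

A = (275/41, -108/41)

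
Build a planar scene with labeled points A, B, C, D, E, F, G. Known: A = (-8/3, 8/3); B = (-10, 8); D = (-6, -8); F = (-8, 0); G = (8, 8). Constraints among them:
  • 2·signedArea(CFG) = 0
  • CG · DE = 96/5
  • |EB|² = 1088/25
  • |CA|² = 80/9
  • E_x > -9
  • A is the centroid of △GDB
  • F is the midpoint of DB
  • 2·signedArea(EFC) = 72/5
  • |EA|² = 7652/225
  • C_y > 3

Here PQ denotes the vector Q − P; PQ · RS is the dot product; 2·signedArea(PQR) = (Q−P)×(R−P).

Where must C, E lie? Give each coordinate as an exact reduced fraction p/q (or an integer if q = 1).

1. C_x = 0  [line -8·x + 16·y + -64 = 0 ∩ |CA|² = 80/9]
2. C_y = 4  [line -8·x + 16·y + -64 = 0 ∩ |CA|² = 80/9]
   → C = (0, 4)
3. E_x = -42/5  [2·signedArea(EFC) = 72/5 ∩ CG · DE = 96/5]
4. E_y = 8/5  [2·signedArea(EFC) = 72/5 ∩ CG · DE = 96/5]
   → E = (-42/5, 8/5)

C = (0, 4)
E = (-42/5, 8/5)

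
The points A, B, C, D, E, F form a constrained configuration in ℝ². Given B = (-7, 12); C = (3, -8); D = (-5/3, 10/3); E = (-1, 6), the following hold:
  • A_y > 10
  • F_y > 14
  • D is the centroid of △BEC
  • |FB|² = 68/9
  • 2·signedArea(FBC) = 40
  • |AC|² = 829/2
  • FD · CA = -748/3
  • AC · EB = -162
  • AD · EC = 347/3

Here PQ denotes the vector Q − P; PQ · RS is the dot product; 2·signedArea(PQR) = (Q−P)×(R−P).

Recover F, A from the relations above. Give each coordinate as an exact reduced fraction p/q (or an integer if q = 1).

A = (-11/2, 21/2)
F = (-19/3, 44/3)

1. F_x = -19/3  [line 20·x + 10·y + -20 = 0 ∩ |FB|² = 68/9]
2. F_y = 44/3  [line 20·x + 10·y + -20 = 0 ∩ |FB|² = 68/9]
   → F = (-19/3, 44/3)
3. A_x = -11/2  [AD · EC = 347/3 ∩ FD · CA = -748/3]
4. A_y = 21/2  [AD · EC = 347/3 ∩ FD · CA = -748/3]
   → A = (-11/2, 21/2)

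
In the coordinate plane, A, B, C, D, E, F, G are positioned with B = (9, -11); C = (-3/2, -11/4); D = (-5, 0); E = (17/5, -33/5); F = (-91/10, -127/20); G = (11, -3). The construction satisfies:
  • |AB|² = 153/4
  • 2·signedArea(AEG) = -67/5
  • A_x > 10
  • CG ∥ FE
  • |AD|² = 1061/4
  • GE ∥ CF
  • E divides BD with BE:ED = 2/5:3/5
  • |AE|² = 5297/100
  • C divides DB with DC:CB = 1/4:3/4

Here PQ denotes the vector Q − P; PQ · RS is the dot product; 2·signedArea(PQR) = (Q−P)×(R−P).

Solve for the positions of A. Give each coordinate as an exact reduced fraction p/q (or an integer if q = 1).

A = (21/2, -5)

1. A_x = 21/2  [line -18/5·x + 38/5·y + 379/5 = 0 ∩ |AB|² = 153/4]
2. A_y = -5  [line -18/5·x + 38/5·y + 379/5 = 0 ∩ |AB|² = 153/4]
   → A = (21/2, -5)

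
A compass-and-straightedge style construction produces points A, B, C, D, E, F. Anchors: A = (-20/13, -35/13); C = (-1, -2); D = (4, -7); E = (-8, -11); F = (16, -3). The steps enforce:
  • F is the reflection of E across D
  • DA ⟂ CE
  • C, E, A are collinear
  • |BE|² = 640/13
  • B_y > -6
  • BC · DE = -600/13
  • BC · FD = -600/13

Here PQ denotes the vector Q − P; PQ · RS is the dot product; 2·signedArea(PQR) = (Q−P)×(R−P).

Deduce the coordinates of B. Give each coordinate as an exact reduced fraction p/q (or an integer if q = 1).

1. B_x = -48/13  [line 12·x + 4·y + 860/13 = 0 ∩ |BE|² = 640/13]
2. B_y = -71/13  [line 12·x + 4·y + 860/13 = 0 ∩ |BE|² = 640/13]
   → B = (-48/13, -71/13)

B = (-48/13, -71/13)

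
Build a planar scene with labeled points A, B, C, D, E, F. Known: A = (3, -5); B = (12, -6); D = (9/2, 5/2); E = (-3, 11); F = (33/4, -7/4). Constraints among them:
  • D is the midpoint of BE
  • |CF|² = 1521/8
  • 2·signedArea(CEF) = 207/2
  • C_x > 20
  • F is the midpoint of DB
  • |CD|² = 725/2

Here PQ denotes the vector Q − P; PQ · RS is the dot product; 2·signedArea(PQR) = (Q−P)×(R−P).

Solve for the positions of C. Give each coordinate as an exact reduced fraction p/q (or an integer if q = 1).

1. C_x = 21  [line 51/4·x + 45/4·y + -189 = 0 ∩ |CD|² = 725/2]
2. C_y = -7  [line 51/4·x + 45/4·y + -189 = 0 ∩ |CD|² = 725/2]
   → C = (21, -7)

C = (21, -7)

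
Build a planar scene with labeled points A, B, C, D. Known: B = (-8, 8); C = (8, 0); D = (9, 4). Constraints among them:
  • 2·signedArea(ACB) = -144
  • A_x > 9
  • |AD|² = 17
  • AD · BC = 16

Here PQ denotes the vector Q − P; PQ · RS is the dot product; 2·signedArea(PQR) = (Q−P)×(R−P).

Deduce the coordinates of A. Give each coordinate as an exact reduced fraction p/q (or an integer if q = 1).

1. A_x = 10  [2·signedArea(ACB) = -144 ∩ AD · BC = 16]
2. A_y = 8  [2·signedArea(ACB) = -144 ∩ AD · BC = 16]
   → A = (10, 8)

A = (10, 8)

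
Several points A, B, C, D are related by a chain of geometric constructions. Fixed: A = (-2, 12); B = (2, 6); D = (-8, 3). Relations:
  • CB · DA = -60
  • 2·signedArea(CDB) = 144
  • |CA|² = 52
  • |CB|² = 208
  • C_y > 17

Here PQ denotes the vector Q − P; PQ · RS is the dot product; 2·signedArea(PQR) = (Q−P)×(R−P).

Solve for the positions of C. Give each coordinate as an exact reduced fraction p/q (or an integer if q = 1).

1. C_x = -6  [2·signedArea(CDB) = 144 ∩ CB · DA = -60]
2. C_y = 18  [2·signedArea(CDB) = 144 ∩ CB · DA = -60]
   → C = (-6, 18)

C = (-6, 18)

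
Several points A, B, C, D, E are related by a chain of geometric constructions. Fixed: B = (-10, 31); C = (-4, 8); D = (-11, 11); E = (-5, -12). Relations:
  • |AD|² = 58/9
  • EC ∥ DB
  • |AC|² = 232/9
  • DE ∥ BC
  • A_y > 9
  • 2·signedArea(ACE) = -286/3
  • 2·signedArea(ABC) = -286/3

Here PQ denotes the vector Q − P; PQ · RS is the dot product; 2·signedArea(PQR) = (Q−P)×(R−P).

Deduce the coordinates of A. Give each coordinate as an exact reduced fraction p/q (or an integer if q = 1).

1. A_x = -26/3  [2·signedArea(ACE) = -286/3 ∩ 2·signedArea(ABC) = -286/3]
2. A_y = 10  [2·signedArea(ACE) = -286/3 ∩ 2·signedArea(ABC) = -286/3]
   → A = (-26/3, 10)

A = (-26/3, 10)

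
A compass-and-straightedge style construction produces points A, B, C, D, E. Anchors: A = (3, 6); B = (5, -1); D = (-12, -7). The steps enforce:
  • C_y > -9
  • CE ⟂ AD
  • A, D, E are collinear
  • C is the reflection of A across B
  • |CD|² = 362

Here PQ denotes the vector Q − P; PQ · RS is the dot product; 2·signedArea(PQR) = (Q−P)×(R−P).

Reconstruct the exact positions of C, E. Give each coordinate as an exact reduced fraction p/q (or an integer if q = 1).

C = (7, -8)
E = (-324/197, 389/197)

1. C_x = 7  [C is the reflection of A across B]
2. C_y = -8  [C is the reflection of A across B]
   → C = (7, -8)
3. E_x = -324/197  [A, D, E are collinear ∩ CE ⟂ AD]
4. E_y = 389/197  [A, D, E are collinear ∩ CE ⟂ AD]
   → E = (-324/197, 389/197)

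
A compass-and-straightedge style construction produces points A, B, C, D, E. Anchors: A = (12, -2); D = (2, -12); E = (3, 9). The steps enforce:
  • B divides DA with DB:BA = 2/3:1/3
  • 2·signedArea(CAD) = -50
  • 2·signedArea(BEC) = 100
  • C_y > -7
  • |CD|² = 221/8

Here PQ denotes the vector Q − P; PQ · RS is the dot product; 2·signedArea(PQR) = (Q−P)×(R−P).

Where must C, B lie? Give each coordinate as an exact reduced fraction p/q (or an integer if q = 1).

1. C_x = 9/4  [line 10·x + -10·y + -90 = 0 ∩ |CD|² = 221/8]
2. C_y = -27/4  [line 10·x + -10·y + -90 = 0 ∩ |CD|² = 221/8]
   → C = (9/4, -27/4)
3. B_x = 26/3  [B divides DA with DB:BA = 2/3:1/3]
4. B_y = -16/3  [B divides DA with DB:BA = 2/3:1/3]
   → B = (26/3, -16/3)

B = (26/3, -16/3)
C = (9/4, -27/4)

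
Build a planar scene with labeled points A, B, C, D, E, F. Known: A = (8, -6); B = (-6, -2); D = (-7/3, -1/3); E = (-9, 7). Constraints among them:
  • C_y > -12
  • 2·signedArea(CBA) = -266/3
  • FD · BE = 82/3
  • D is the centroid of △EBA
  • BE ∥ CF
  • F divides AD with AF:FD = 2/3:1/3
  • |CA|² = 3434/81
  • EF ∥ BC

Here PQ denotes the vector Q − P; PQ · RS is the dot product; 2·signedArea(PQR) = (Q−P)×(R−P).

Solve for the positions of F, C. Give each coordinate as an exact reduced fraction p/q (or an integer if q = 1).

1. F_x = 10/9  [F divides AD with AF:FD = 2/3:1/3]
2. F_y = -20/9  [F divides AD with AF:FD = 2/3:1/3]
   → F = (10/9, -20/9)
3. C_x = 37/9  [BE ∥ CF ∩ EF ∥ BC]
4. C_y = -101/9  [BE ∥ CF ∩ EF ∥ BC]
   → C = (37/9, -101/9)

C = (37/9, -101/9)
F = (10/9, -20/9)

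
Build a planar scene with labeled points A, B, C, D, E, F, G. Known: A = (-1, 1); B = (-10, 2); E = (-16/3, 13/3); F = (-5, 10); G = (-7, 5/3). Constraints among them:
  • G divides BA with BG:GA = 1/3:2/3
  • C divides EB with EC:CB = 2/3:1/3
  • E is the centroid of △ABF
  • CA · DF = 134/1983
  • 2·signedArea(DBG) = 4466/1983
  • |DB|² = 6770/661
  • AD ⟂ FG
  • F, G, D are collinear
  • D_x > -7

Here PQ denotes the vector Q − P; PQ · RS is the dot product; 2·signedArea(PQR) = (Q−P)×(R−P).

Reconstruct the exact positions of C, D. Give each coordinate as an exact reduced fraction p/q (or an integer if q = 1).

1. C_x = -76/9  [C divides EB with EC:CB = 2/3:1/3]
2. C_y = 25/9  [C divides EB with EC:CB = 2/3:1/3]
   → C = (-76/9, 25/9)
3. D_x = -4511/661  [F, G, D are collinear ∩ AD ⟂ FG]
4. D_y = 1585/661  [F, G, D are collinear ∩ AD ⟂ FG]
   → D = (-4511/661, 1585/661)

C = (-76/9, 25/9)
D = (-4511/661, 1585/661)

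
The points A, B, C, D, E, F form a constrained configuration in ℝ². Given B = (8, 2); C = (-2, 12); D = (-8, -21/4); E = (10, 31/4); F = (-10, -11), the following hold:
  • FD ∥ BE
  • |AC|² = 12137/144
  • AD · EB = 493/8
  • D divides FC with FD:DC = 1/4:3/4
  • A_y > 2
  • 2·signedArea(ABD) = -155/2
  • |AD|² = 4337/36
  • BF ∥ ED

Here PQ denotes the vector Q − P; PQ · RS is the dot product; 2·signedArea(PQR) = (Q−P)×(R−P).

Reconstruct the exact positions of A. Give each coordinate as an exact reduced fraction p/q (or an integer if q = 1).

A = (-2/3, 35/12)

1. A_x = -2/3  [2·signedArea(ABD) = -155/2 ∩ AD · EB = 493/8]
2. A_y = 35/12  [2·signedArea(ABD) = -155/2 ∩ AD · EB = 493/8]
   → A = (-2/3, 35/12)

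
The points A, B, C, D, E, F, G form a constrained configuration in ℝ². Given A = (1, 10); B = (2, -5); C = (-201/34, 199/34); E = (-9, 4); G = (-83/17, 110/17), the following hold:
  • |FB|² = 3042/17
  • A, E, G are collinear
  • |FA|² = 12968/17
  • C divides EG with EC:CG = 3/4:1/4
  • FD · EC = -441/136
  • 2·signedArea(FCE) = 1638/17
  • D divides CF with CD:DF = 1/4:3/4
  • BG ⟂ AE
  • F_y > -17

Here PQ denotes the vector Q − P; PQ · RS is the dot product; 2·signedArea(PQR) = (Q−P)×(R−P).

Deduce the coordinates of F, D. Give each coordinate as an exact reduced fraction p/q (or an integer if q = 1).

1. F_x = 151/17  [line 63/34·x + -105/34·y + -2289/34 = 0 ∩ |FB|² = 3042/17]
2. F_y = -280/17  [line 63/34·x + -105/34·y + -2289/34 = 0 ∩ |FB|² = 3042/17]
   → F = (151/17, -280/17)
3. D_x = -301/136  [FD · EC = -441/136 ∩ D divides CF with CD:DF = 1/4:3/4]
4. D_y = 37/136  [FD · EC = -441/136 ∩ D divides CF with CD:DF = 1/4:3/4]
   → D = (-301/136, 37/136)

D = (-301/136, 37/136)
F = (151/17, -280/17)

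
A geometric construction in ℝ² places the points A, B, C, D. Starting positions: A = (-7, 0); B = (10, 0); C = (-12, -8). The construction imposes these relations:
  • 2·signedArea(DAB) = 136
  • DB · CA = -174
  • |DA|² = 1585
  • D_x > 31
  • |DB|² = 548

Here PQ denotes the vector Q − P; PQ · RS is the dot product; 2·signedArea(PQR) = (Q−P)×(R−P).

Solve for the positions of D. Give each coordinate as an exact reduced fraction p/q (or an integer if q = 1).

D = (32, 8)

1. D_x = 32  [2·signedArea(DAB) = 136 ∩ DB · CA = -174]
2. D_y = 8  [2·signedArea(DAB) = 136 ∩ DB · CA = -174]
   → D = (32, 8)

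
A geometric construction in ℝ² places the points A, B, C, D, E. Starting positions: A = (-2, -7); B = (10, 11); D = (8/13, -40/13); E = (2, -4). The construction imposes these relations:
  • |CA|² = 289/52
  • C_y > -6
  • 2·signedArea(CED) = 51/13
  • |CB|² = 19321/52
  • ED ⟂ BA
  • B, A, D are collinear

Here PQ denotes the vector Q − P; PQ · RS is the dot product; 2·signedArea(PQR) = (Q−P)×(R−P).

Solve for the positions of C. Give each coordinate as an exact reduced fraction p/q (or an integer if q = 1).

1. C_x = -9/13  [line -12/13·x + -18/13·y + -99/13 = 0 ∩ |CB|² = 19321/52]
2. C_y = -131/26  [line -12/13·x + -18/13·y + -99/13 = 0 ∩ |CB|² = 19321/52]
   → C = (-9/13, -131/26)

C = (-9/13, -131/26)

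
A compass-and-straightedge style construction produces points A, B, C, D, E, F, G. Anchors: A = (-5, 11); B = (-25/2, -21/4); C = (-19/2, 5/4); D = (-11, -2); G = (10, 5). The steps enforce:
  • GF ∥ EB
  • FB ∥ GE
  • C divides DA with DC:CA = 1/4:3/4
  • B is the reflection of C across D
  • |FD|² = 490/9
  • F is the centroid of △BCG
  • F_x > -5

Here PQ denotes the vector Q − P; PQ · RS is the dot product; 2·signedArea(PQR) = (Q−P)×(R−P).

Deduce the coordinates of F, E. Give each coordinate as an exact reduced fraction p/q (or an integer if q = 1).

E = (3/2, -7/12)
F = (-4, 1/3)

1. F_x = -4  [F is the centroid of △BCG]
2. F_y = 1/3  [F is the centroid of △BCG]
   → F = (-4, 1/3)
3. E_x = 3/2  [GF ∥ EB ∩ FB ∥ GE]
4. E_y = -7/12  [GF ∥ EB ∩ FB ∥ GE]
   → E = (3/2, -7/12)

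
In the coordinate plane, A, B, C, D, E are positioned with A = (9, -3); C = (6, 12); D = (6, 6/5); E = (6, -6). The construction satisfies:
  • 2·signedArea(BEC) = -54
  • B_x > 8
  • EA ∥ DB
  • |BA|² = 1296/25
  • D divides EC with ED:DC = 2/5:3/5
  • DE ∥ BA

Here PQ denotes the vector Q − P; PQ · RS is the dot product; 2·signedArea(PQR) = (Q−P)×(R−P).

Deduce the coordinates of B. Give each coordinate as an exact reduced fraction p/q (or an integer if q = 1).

1. B_x = 9  [DE ∥ BA ∩ EA ∥ DB]
2. B_y = 21/5  [DE ∥ BA ∩ EA ∥ DB]
   → B = (9, 21/5)

B = (9, 21/5)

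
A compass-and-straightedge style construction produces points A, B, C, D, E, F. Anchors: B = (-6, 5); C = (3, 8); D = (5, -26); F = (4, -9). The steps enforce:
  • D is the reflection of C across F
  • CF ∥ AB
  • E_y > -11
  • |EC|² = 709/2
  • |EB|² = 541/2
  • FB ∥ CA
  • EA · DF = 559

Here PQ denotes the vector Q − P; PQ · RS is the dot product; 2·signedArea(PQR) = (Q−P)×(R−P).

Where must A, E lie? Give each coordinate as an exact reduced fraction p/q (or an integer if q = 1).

1. A_x = -7  [CF ∥ AB ∩ FB ∥ CA]
2. A_y = 22  [CF ∥ AB ∩ FB ∥ CA]
   → A = (-7, 22)
3. E_x = -1/2  [line 1·x + -17·y + -178 = 0 ∩ |EB|² = 541/2]
4. E_y = -21/2  [line 1·x + -17·y + -178 = 0 ∩ |EB|² = 541/2]
   → E = (-1/2, -21/2)

A = (-7, 22)
E = (-1/2, -21/2)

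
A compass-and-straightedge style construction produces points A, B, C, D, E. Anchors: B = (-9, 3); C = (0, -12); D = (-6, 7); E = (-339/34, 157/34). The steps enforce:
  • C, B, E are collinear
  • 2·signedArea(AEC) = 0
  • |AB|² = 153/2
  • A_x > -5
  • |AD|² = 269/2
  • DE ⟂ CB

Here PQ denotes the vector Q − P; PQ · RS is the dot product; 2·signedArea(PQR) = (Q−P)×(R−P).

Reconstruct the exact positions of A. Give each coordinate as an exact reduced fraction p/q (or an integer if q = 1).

A = (-9/2, -9/2)

1. A_x = -9/2  [line 565/34·x + 339/34·y + 2034/17 = 0 ∩ |AB|² = 153/2]
2. A_y = -9/2  [line 565/34·x + 339/34·y + 2034/17 = 0 ∩ |AB|² = 153/2]
   → A = (-9/2, -9/2)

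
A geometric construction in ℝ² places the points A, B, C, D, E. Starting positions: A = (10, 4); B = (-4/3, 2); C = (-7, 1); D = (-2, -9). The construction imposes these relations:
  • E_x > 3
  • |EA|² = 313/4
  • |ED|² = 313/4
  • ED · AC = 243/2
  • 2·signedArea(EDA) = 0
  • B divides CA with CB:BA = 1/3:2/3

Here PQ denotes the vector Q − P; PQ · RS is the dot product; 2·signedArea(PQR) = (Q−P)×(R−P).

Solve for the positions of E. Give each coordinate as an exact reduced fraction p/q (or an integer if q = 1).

1. E_x = 4  [2·signedArea(EDA) = 0 ∩ ED · AC = 243/2]
2. E_y = -5/2  [2·signedArea(EDA) = 0 ∩ ED · AC = 243/2]
   → E = (4, -5/2)

E = (4, -5/2)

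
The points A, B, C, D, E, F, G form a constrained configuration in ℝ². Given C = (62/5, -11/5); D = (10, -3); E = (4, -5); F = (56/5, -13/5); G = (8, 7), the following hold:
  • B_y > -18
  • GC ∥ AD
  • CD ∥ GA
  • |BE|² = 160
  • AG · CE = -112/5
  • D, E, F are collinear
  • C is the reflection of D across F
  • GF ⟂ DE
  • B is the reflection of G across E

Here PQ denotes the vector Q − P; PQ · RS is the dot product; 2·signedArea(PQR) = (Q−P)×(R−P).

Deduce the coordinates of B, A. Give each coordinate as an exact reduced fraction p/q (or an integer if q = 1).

A = (28/5, 31/5)
B = (0, -17)

1. B_x = 0  [B is the reflection of G across E]
2. B_y = -17  [B is the reflection of G across E]
   → B = (0, -17)
3. A_x = 28/5  [GC ∥ AD ∩ CD ∥ GA]
4. A_y = 31/5  [GC ∥ AD ∩ CD ∥ GA]
   → A = (28/5, 31/5)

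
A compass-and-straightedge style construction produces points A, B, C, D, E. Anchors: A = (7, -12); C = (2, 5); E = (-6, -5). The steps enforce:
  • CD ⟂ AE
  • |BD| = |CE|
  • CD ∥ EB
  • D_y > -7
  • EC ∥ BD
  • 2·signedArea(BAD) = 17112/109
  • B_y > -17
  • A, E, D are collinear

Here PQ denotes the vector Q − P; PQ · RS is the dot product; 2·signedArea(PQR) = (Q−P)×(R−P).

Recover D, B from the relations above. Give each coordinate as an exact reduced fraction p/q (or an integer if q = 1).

1. D_x = -433/109  [A, E, D are collinear ∩ CD ⟂ AE]
2. D_y = -664/109  [A, E, D are collinear ∩ CD ⟂ AE]
   → D = (-433/109, -664/109)
3. B_x = -1305/109  [EC ∥ BD ∩ CD ∥ EB]
4. B_y = -1754/109  [EC ∥ BD ∩ CD ∥ EB]
   → B = (-1305/109, -1754/109)

B = (-1305/109, -1754/109)
D = (-433/109, -664/109)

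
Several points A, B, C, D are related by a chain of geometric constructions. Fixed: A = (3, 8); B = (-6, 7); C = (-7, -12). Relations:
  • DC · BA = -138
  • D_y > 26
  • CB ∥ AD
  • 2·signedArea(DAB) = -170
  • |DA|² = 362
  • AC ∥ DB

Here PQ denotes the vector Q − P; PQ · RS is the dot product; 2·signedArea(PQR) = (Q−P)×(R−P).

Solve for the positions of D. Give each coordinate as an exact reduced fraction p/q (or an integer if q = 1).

1. D_x = 4  [AC ∥ DB ∩ CB ∥ AD]
2. D_y = 27  [AC ∥ DB ∩ CB ∥ AD]
   → D = (4, 27)

D = (4, 27)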